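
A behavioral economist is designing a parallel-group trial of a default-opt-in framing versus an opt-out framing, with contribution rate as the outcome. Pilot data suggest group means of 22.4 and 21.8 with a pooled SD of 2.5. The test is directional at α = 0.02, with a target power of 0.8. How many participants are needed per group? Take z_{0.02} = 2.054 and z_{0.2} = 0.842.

n = 292 per group

Cohen's d = |M₁ − M₂| / SD_pooled = |22.4 − 21.8| / 2.5 = 0.6 / 2.5 = 0.240.
For two independent groups with equal n: n = 2·((z_{α} + z_β) / d)².
z_{α} + z_β = 2.054 + 0.842 = 2.896.
n = 2 × (2.896 / 0.240)² = 2 × 12.067² = 2 × 145.60 = 291.2.
Round up to the next whole participant.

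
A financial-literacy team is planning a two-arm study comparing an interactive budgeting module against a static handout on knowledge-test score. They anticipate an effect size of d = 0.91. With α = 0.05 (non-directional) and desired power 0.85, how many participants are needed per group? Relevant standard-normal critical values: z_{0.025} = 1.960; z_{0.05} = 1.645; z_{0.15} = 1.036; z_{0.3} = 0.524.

n = 22 per group

For two independent groups with equal n: n = 2·((z_{α/2} + z_β) / d)².
z_{α/2} + z_β = 1.960 + 1.036 = 2.996.
n = 2 × (2.996 / 0.91)² = 2 × 3.292² = 2 × 10.84 = 21.7.
Round up to the next whole participant.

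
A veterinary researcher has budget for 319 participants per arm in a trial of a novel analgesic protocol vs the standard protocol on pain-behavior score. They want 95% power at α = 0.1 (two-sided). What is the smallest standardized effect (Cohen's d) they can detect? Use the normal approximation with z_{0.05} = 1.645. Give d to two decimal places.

d_min ≈ 0.26

For two independent groups of n = 319 each: d_min = (z_{α/2} + z_β)·√(2/n).
z-sum = 1.645 + 1.645 = 3.290.
d_min = 3.290 × √(2/319) = 3.290 × 0.0792 = 0.261.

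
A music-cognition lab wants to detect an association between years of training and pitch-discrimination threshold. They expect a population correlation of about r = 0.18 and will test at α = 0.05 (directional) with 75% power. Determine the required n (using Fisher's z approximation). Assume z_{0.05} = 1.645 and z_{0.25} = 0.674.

n = 166

Fisher's z: C = ½·ln((1+r)/(1−r)) = ½·ln(1.4390) = 0.1820.
n = ((z_{α} + z_β)/C)² + 3.
(1.645 + 0.674) / 0.1820 = 2.319 / 0.1820 = 12.742.
n = 12.742² + 3 = 162.35 + 3 = 165.4.
Round up.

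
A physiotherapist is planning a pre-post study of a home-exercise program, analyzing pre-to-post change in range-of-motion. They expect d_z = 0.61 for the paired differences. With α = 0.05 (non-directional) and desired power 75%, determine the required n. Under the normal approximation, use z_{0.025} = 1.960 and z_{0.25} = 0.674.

For a paired (one-sample on differences) test: n = ((z_{α/2} + z_β) / d)².
z_{α/2} + z_β = 1.960 + 0.674 = 2.634.
n = (2.634 / 0.61)² = 4.318² = 18.65.
Round up.

n = 19 pairs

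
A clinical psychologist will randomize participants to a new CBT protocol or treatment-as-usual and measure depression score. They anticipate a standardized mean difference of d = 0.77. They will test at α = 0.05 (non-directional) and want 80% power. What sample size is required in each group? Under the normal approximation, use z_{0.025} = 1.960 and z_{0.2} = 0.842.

For two independent groups with equal n: n = 2·((z_{α/2} + z_β) / d)².
z_{α/2} + z_β = 1.960 + 0.842 = 2.802.
n = 2 × (2.802 / 0.77)² = 2 × 3.639² = 2 × 13.24 = 26.5.
Round up to the next whole participant.

n = 27 per group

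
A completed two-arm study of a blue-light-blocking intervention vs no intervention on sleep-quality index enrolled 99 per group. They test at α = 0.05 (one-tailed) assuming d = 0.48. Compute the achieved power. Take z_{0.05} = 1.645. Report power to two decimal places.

power ≈ 0.96

For two equal groups, power = Φ(d·√(n/2) − z_{α}).
d·√(n/2) = 0.48 × √(99/2) = 0.48 × 7.036 = 3.377.
z_β = 3.377 − 1.645 = 1.732.
Power = Φ(1.732) = 0.958.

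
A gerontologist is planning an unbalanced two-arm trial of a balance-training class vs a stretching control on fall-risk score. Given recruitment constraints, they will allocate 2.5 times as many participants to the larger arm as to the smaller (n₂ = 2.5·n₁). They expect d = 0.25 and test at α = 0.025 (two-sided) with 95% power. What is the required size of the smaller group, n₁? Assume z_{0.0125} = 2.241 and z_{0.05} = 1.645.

n₁ = 339

With allocation ratio k = n₂/n₁ = 2.5, Var(x̄₁−x̄₂) = σ²(1/n₁ + 1/(k·n₁)) = σ²·(k+1)/(k·n₁).
So n₁ = (1 + 1/k)·((z_{α/2} + z_β)/d)² = 1.400 × (3.886/0.25)².
n₁ = 1.400 × 241.62 = 338.3.
Round up: n₁ = 339, giving n₂ = ⌈2.5 × 339⌉ = ⌈847.5⌉ = 848.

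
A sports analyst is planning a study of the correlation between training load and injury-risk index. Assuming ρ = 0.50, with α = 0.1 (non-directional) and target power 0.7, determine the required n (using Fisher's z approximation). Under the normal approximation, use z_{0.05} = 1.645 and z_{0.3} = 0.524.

Fisher's z: C = ½·ln((1+r)/(1−r)) = ½·ln(3.0000) = 0.5493.
n = ((z_{α/2} + z_β)/C)² + 3.
(1.645 + 0.524) / 0.5493 = 2.169 / 0.5493 = 3.949.
n = 3.949² + 3 = 15.59 + 3 = 18.6.
Round up.

n = 19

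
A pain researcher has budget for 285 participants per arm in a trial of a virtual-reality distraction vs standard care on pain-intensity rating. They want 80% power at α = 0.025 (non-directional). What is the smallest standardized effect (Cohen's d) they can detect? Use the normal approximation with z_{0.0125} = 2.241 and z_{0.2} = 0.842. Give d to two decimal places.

For two independent groups of n = 285 each: d_min = (z_{α/2} + z_β)·√(2/n).
z-sum = 2.241 + 0.842 = 3.083.
d_min = 3.083 × √(2/285) = 3.083 × 0.0838 = 0.258.

d_min ≈ 0.26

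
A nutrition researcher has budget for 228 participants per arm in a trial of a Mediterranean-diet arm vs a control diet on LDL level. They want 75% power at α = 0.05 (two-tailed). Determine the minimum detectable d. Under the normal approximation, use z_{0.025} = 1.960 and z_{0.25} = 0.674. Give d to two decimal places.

For two independent groups of n = 228 each: d_min = (z_{α/2} + z_β)·√(2/n).
z-sum = 1.960 + 0.674 = 2.634.
d_min = 2.634 × √(2/228) = 2.634 × 0.0937 = 0.247.

d_min ≈ 0.25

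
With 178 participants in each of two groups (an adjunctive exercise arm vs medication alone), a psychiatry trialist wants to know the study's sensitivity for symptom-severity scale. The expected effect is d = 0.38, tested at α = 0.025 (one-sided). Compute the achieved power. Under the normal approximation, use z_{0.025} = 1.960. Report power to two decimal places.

For two equal groups, power = Φ(d·√(n/2) − z_{α}).
d·√(n/2) = 0.38 × √(178/2) = 0.38 × 9.434 = 3.585.
z_β = 3.585 − 1.960 = 1.625.
Power = Φ(1.625) = 0.948.

power ≈ 0.95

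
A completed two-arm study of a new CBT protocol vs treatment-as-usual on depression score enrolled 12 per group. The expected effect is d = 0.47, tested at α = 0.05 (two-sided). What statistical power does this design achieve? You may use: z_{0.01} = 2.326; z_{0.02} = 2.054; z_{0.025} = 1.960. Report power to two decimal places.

power ≈ 0.21

For two equal groups, power = Φ(d·√(n/2) − z_{α/2}).
d·√(n/2) = 0.47 × √(12/2) = 0.47 × 2.449 = 1.151.
z_β = 1.151 − 1.960 = -0.809.
Power = Φ(-0.809) = 0.209.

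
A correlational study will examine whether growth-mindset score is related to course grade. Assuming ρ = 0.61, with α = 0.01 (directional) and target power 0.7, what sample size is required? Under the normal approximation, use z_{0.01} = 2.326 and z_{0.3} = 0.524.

n = 20

Fisher's z: C = ½·ln((1+r)/(1−r)) = ½·ln(4.1282) = 0.7089.
n = ((z_{α} + z_β)/C)² + 3.
(2.326 + 0.524) / 0.7089 = 2.850 / 0.7089 = 4.020.
n = 4.020² + 3 = 16.16 + 3 = 19.2.
Round up.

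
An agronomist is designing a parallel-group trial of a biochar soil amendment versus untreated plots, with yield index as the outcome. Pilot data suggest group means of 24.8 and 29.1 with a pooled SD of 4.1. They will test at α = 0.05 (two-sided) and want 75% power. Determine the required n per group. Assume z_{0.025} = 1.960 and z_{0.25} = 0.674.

Cohen's d = |M₁ − M₂| / SD_pooled = |24.8 − 29.1| / 4.1 = 4.3 / 4.1 = 1.049.
For two independent groups with equal n: n = 2·((z_{α/2} + z_β) / d)².
z_{α/2} + z_β = 1.960 + 0.674 = 2.634.
n = 2 × (2.634 / 1.049)² = 2 × 2.511² = 2 × 6.30 = 12.6.
Round up to the next whole participant.

n = 13 per group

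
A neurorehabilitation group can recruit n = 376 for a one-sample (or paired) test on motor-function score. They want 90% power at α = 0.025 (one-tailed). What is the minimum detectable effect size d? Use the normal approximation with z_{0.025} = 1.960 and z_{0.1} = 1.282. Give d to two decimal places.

d_min ≈ 0.17

For a single sample (or paired design) of n = 376: d_min = (z_{α} + z_β)/√n.
z-sum = 1.960 + 1.282 = 3.242.
d_min = 3.242 / √376 = 3.242 / 19.391 = 0.167.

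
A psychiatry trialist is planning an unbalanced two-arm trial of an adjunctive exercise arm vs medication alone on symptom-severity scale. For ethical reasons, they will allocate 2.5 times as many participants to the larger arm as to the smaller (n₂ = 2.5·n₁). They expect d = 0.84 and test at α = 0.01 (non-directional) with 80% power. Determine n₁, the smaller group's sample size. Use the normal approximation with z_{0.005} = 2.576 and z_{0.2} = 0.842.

n₁ = 24

With allocation ratio k = n₂/n₁ = 2.5, Var(x̄₁−x̄₂) = σ²(1/n₁ + 1/(k·n₁)) = σ²·(k+1)/(k·n₁).
So n₁ = (1 + 1/k)·((z_{α/2} + z_β)/d)² = 1.400 × (3.418/0.84)².
n₁ = 1.400 × 16.56 = 23.2.
Round up: n₁ = 24, giving n₂ = 2.5 × 24 = 60.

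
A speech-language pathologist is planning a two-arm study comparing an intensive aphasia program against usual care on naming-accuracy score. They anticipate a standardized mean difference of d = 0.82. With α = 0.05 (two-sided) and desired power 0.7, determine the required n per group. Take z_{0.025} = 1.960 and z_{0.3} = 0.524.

n = 19 per group

For two independent groups with equal n: n = 2·((z_{α/2} + z_β) / d)².
z_{α/2} + z_β = 1.960 + 0.524 = 2.484.
n = 2 × (2.484 / 0.82)² = 2 × 3.029² = 2 × 9.18 = 18.4.
Round up to the next whole participant.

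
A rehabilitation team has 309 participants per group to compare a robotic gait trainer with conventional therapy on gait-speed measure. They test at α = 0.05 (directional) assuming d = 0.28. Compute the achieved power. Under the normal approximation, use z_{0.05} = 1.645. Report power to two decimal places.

power ≈ 0.97

For two equal groups, power = Φ(d·√(n/2) − z_{α}).
d·√(n/2) = 0.28 × √(309/2) = 0.28 × 12.430 = 3.480.
z_β = 3.480 − 1.645 = 1.835.
Power = Φ(1.835) = 0.967.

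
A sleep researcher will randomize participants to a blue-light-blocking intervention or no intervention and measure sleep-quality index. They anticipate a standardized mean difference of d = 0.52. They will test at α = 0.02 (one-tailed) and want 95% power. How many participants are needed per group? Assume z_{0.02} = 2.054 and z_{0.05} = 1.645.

n = 102 per group

For two independent groups with equal n: n = 2·((z_{α} + z_β) / d)².
z_{α} + z_β = 2.054 + 1.645 = 3.699.
n = 2 × (3.699 / 0.52)² = 2 × 7.113² = 2 × 50.60 = 101.2.
Round up to the next whole participant.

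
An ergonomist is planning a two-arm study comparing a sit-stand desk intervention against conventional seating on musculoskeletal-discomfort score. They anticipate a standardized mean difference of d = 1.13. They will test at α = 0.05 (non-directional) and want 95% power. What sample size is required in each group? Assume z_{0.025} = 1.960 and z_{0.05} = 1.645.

For two independent groups with equal n: n = 2·((z_{α/2} + z_β) / d)².
z_{α/2} + z_β = 1.960 + 1.645 = 3.605.
n = 2 × (3.605 / 1.13)² = 2 × 3.190² = 2 × 10.18 = 20.4.
Round up to the next whole participant.

n = 21 per group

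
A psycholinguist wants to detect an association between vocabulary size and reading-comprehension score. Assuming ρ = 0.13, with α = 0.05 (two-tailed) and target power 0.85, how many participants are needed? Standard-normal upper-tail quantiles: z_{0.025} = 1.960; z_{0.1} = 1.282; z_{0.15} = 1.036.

Fisher's z: C = ½·ln((1+r)/(1−r)) = ½·ln(1.2989) = 0.1307.
n = ((z_{α/2} + z_β)/C)² + 3.
(1.960 + 1.036) / 0.1307 = 2.996 / 0.1307 = 22.923.
n = 22.923² + 3 = 525.45 + 3 = 528.5.
Round up.

n = 529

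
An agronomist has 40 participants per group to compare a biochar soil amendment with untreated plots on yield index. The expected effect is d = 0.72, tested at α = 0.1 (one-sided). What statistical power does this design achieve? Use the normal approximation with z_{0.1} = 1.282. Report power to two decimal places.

power ≈ 0.97

For two equal groups, power = Φ(d·√(n/2) − z_{α}).
d·√(n/2) = 0.72 × √(40/2) = 0.72 × 4.472 = 3.220.
z_β = 3.220 − 1.282 = 1.938.
Power = Φ(1.938) = 0.974.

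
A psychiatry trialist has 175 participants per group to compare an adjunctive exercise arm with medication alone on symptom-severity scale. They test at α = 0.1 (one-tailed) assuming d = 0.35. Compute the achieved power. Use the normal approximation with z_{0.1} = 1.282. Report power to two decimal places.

power ≈ 0.98

For two equal groups, power = Φ(d·√(n/2) − z_{α}).
d·√(n/2) = 0.35 × √(175/2) = 0.35 × 9.354 = 3.274.
z_β = 3.274 − 1.282 = 1.992.
Power = Φ(1.992) = 0.977.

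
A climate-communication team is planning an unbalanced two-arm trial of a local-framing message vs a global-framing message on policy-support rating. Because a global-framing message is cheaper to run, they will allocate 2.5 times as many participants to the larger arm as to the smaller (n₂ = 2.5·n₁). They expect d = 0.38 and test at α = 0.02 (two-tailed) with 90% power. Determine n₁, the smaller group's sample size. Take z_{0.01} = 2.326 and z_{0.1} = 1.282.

n₁ = 127

With allocation ratio k = n₂/n₁ = 2.5, Var(x̄₁−x̄₂) = σ²(1/n₁ + 1/(k·n₁)) = σ²·(k+1)/(k·n₁).
So n₁ = (1 + 1/k)·((z_{α/2} + z_β)/d)² = 1.400 × (3.608/0.38)².
n₁ = 1.400 × 90.15 = 126.2.
Round up: n₁ = 127, giving n₂ = ⌈2.5 × 127⌉ = ⌈317.5⌉ = 318.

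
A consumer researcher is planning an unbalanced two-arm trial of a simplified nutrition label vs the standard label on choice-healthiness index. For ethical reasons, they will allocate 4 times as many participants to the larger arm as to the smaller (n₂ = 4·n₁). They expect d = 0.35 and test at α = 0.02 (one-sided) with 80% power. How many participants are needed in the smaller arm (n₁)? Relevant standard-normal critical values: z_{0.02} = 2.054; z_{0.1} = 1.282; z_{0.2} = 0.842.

n₁ = 86

With allocation ratio k = n₂/n₁ = 4, Var(x̄₁−x̄₂) = σ²(1/n₁ + 1/(k·n₁)) = σ²·(k+1)/(k·n₁).
So n₁ = (1 + 1/k)·((z_{α} + z_β)/d)² = 1.250 × (2.896/0.35)².
n₁ = 1.250 × 68.46 = 85.6.
Round up: n₁ = 86, giving n₂ = 4 × 86 = 344.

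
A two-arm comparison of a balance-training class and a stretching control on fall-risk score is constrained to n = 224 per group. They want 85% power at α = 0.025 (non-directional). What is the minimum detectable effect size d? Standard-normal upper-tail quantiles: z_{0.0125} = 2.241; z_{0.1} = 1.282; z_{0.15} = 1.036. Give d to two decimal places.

d_min ≈ 0.31

For two independent groups of n = 224 each: d_min = (z_{α/2} + z_β)·√(2/n).
z-sum = 2.241 + 1.036 = 3.277.
d_min = 3.277 × √(2/224) = 3.277 × 0.0945 = 0.310.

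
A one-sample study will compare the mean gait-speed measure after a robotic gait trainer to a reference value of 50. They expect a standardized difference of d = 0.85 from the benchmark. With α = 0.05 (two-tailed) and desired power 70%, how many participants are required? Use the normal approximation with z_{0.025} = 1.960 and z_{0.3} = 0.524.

n = 9

For a one-sample test: n = ((z_{α/2} + z_β) / d)².
z_{α/2} + z_β = 1.960 + 0.524 = 2.484.
n = (2.484 / 0.85)² = 2.922² = 8.54.
Round up.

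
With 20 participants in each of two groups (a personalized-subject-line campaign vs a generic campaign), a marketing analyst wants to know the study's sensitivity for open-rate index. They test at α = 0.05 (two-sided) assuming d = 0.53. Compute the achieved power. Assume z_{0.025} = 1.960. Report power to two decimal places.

For two equal groups, power = Φ(d·√(n/2) − z_{α/2}).
d·√(n/2) = 0.53 × √(20/2) = 0.53 × 3.162 = 1.676.
z_β = 1.676 − 1.960 = -0.284.
Power = Φ(-0.284) = 0.388.

power ≈ 0.39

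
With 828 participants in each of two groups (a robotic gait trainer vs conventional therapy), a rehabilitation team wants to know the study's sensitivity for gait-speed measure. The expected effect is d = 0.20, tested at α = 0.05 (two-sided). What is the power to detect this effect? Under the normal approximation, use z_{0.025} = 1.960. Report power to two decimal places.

For two equal groups, power = Φ(d·√(n/2) − z_{α/2}).
d·√(n/2) = 0.20 × √(828/2) = 0.20 × 20.347 = 4.069.
z_β = 4.069 − 1.960 = 2.109.
Power = Φ(2.109) = 0.983.

power ≈ 0.98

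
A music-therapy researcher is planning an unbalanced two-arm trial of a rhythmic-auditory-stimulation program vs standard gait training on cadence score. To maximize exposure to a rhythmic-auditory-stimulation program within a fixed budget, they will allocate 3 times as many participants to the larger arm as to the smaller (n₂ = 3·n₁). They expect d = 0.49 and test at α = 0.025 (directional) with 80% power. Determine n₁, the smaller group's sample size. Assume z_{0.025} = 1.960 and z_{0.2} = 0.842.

n₁ = 44

With allocation ratio k = n₂/n₁ = 3, Var(x̄₁−x̄₂) = σ²(1/n₁ + 1/(k·n₁)) = σ²·(k+1)/(k·n₁).
So n₁ = (1 + 1/k)·((z_{α} + z_β)/d)² = 1.333 × (2.802/0.49)².
n₁ = 1.333 × 32.70 = 43.6.
Round up: n₁ = 44, giving n₂ = 3 × 44 = 132.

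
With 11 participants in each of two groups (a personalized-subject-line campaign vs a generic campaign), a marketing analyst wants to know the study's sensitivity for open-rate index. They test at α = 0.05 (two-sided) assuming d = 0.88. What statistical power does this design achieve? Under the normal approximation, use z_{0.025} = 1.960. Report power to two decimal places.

power ≈ 0.54

For two equal groups, power = Φ(d·√(n/2) − z_{α/2}).
d·√(n/2) = 0.88 × √(11/2) = 0.88 × 2.345 = 2.064.
z_β = 2.064 − 1.960 = 0.104.
Power = Φ(0.104) = 0.541.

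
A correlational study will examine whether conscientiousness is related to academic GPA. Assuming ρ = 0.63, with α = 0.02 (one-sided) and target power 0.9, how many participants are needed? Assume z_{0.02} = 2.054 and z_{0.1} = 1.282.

Fisher's z: C = ½·ln((1+r)/(1−r)) = ½·ln(4.4054) = 0.7414.
n = ((z_{α} + z_β)/C)² + 3.
(2.054 + 1.282) / 0.7414 = 3.336 / 0.7414 = 4.500.
n = 4.500² + 3 = 20.25 + 3 = 23.2.
Round up.

n = 24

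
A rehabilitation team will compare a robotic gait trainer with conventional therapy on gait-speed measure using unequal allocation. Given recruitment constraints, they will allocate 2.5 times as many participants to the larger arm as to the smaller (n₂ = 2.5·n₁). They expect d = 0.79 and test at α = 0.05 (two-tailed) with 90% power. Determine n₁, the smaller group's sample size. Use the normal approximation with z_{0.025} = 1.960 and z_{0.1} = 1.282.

With allocation ratio k = n₂/n₁ = 2.5, Var(x̄₁−x̄₂) = σ²(1/n₁ + 1/(k·n₁)) = σ²·(k+1)/(k·n₁).
So n₁ = (1 + 1/k)·((z_{α/2} + z_β)/d)² = 1.400 × (3.242/0.79)².
n₁ = 1.400 × 16.84 = 23.6.
Round up: n₁ = 24, giving n₂ = 2.5 × 24 = 60.

n₁ = 24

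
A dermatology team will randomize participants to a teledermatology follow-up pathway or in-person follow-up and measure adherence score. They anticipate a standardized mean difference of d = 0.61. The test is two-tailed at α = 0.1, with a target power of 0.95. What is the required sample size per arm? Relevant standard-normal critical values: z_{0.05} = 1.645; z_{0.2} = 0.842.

n = 59 per group

For two independent groups with equal n: n = 2·((z_{α/2} + z_β) / d)².
z_{α/2} + z_β = 1.645 + 1.645 = 3.290.
n = 2 × (3.290 / 0.61)² = 2 × 5.393² = 2 × 29.09 = 58.2.
Round up to the next whole participant.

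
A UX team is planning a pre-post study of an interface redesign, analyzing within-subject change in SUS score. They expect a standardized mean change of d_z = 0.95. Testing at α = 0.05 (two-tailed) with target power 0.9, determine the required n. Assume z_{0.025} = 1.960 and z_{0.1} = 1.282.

For a paired (one-sample on differences) test: n = ((z_{α/2} + z_β) / d)².
z_{α/2} + z_β = 1.960 + 1.282 = 3.242.
n = (3.242 / 0.95)² = 3.413² = 11.65.
Round up.

n = 12 pairs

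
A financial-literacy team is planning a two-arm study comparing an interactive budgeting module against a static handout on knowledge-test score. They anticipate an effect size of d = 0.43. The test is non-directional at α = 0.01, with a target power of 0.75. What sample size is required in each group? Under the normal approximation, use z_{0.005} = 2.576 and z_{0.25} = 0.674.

For two independent groups with equal n: n = 2·((z_{α/2} + z_β) / d)².
z_{α/2} + z_β = 2.576 + 0.674 = 3.250.
n = 2 × (3.250 / 0.43)² = 2 × 7.558² = 2 × 57.13 = 114.3.
Round up to the next whole participant.

n = 115 per group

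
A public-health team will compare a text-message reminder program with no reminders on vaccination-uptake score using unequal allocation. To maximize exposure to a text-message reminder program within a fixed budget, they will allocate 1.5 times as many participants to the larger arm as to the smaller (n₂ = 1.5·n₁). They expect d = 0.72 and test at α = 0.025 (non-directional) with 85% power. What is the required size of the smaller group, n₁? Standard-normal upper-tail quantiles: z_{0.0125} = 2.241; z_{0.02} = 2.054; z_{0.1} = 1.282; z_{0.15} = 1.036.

With allocation ratio k = n₂/n₁ = 1.5, Var(x̄₁−x̄₂) = σ²(1/n₁ + 1/(k·n₁)) = σ²·(k+1)/(k·n₁).
So n₁ = (1 + 1/k)·((z_{α/2} + z_β)/d)² = 1.667 × (3.277/0.72)².
n₁ = 1.667 × 20.72 = 34.5.
Round up: n₁ = 35, giving n₂ = ⌈1.5 × 35⌉ = ⌈52.5⌉ = 53.

n₁ = 35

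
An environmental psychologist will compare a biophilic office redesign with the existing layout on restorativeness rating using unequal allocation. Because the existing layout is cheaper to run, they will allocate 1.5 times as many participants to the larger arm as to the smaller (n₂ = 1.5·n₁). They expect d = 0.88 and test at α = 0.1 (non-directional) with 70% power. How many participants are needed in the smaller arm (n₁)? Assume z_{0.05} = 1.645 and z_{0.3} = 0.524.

With allocation ratio k = n₂/n₁ = 1.5, Var(x̄₁−x̄₂) = σ²(1/n₁ + 1/(k·n₁)) = σ²·(k+1)/(k·n₁).
So n₁ = (1 + 1/k)·((z_{α/2} + z_β)/d)² = 1.667 × (2.169/0.88)².
n₁ = 1.667 × 6.08 = 10.1.
Round up: n₁ = 11, giving n₂ = ⌈1.5 × 11⌉ = ⌈16.5⌉ = 17.

n₁ = 11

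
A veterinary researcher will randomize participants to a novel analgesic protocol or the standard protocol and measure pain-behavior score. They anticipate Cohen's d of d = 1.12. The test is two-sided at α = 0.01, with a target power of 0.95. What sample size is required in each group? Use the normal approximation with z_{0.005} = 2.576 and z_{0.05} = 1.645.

n = 29 per group

For two independent groups with equal n: n = 2·((z_{α/2} + z_β) / d)².
z_{α/2} + z_β = 2.576 + 1.645 = 4.221.
n = 2 × (4.221 / 1.12)² = 2 × 3.769² = 2 × 14.20 = 28.4.
Round up to the next whole participant.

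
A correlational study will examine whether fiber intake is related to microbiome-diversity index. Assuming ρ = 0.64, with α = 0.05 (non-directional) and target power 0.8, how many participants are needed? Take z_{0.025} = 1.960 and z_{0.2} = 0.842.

n = 17

Fisher's z: C = ½·ln((1+r)/(1−r)) = ½·ln(4.5556) = 0.7582.
n = ((z_{α/2} + z_β)/C)² + 3.
(1.960 + 0.842) / 0.7582 = 2.802 / 0.7582 = 3.696.
n = 3.696² + 3 = 13.66 + 3 = 16.7.
Round up.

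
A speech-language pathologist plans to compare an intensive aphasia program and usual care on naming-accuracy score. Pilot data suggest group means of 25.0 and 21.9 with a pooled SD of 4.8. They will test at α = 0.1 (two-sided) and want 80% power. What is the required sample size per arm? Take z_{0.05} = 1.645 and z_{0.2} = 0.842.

Cohen's d = |M₁ − M₂| / SD_pooled = |25.0 − 21.9| / 4.8 = 3.1 / 4.8 = 0.646.
For two independent groups with equal n: n = 2·((z_{α/2} + z_β) / d)².
z_{α/2} + z_β = 1.645 + 0.842 = 2.487.
n = 2 × (2.487 / 0.646)² = 2 × 3.850² = 2 × 14.82 = 29.6.
Round up to the next whole participant.

n = 30 per group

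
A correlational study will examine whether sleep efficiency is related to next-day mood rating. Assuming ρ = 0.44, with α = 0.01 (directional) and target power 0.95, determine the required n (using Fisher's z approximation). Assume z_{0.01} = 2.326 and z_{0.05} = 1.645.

Fisher's z: C = ½·ln((1+r)/(1−r)) = ½·ln(2.5714) = 0.4722.
n = ((z_{α} + z_β)/C)² + 3.
(2.326 + 1.645) / 0.4722 = 3.971 / 0.4722 = 8.410.
n = 8.410² + 3 = 70.72 + 3 = 73.7.
Round up.

n = 74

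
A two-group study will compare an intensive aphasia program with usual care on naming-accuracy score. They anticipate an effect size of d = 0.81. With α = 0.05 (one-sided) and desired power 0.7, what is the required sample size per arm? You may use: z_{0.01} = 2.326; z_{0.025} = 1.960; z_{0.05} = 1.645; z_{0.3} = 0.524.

n = 15 per group

For two independent groups with equal n: n = 2·((z_{α} + z_β) / d)².
z_{α} + z_β = 1.645 + 0.524 = 2.169.
n = 2 × (2.169 / 0.81)² = 2 × 2.678² = 2 × 7.17 = 14.3.
Round up to the next whole participant.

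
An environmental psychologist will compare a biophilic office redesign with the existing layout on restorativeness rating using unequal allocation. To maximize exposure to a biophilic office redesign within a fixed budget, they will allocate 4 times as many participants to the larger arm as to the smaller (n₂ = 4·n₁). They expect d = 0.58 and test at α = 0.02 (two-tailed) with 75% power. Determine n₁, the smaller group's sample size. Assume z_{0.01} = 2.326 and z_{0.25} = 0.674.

With allocation ratio k = n₂/n₁ = 4, Var(x̄₁−x̄₂) = σ²(1/n₁ + 1/(k·n₁)) = σ²·(k+1)/(k·n₁).
So n₁ = (1 + 1/k)·((z_{α/2} + z_β)/d)² = 1.250 × (3.000/0.58)².
n₁ = 1.250 × 26.75 = 33.4.
Round up: n₁ = 34, giving n₂ = 4 × 34 = 136.

n₁ = 34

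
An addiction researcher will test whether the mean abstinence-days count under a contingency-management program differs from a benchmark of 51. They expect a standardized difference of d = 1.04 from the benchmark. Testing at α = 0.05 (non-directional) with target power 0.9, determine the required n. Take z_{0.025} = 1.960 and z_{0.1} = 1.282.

For a one-sample test: n = ((z_{α/2} + z_β) / d)².
z_{α/2} + z_β = 1.960 + 1.282 = 3.242.
n = (3.242 / 1.04)² = 3.117² = 9.72.
Round up.

n = 10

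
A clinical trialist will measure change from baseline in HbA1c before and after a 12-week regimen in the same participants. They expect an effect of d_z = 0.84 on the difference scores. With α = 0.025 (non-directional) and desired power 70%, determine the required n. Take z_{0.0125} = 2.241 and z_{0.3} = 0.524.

For a paired (one-sample on differences) test: n = ((z_{α/2} + z_β) / d)².
z_{α/2} + z_β = 2.241 + 0.524 = 2.765.
n = (2.765 / 0.84)² = 3.292² = 10.84.
Round up.

n = 11 pairs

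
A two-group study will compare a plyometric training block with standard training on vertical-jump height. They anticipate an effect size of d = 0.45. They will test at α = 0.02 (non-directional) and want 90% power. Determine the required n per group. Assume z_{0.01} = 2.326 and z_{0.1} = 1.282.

For two independent groups with equal n: n = 2·((z_{α/2} + z_β) / d)².
z_{α/2} + z_β = 2.326 + 1.282 = 3.608.
n = 2 × (3.608 / 0.45)² = 2 × 8.018² = 2 × 64.28 = 128.6.
Round up to the next whole participant.

n = 129 per group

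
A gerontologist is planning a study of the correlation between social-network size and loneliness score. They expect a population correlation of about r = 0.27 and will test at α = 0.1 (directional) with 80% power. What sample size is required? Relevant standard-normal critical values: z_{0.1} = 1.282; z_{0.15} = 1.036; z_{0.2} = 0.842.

Fisher's z: C = ½·ln((1+r)/(1−r)) = ½·ln(1.7397) = 0.2769.
n = ((z_{α} + z_β)/C)² + 3.
(1.282 + 0.842) / 0.2769 = 2.124 / 0.2769 = 7.671.
n = 7.671² + 3 = 58.84 + 3 = 61.8.
Round up.

n = 62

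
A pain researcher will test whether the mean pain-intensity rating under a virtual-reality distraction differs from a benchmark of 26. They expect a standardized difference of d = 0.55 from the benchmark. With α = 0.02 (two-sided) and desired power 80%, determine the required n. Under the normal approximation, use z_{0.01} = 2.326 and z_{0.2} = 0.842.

n = 34

For a one-sample test: n = ((z_{α/2} + z_β) / d)².
z_{α/2} + z_β = 2.326 + 0.842 = 3.168.
n = (3.168 / 0.55)² = 5.760² = 33.18.
Round up.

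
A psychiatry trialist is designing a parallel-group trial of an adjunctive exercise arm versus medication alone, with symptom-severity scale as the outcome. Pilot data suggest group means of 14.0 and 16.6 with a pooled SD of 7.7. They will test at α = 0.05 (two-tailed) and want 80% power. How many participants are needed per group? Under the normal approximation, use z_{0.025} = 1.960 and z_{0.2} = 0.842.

Cohen's d = |M₁ − M₂| / SD_pooled = |14.0 − 16.6| / 7.7 = 2.6 / 7.7 = 0.338.
For two independent groups with equal n: n = 2·((z_{α/2} + z_β) / d)².
z_{α/2} + z_β = 1.960 + 0.842 = 2.802.
n = 2 × (2.802 / 0.338)² = 2 × 8.290² = 2 × 68.72 = 137.4.
Round up to the next whole participant.

n = 138 per group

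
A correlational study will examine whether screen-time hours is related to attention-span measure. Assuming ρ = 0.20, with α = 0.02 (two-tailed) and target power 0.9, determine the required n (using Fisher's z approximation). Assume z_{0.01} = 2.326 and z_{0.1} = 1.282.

Fisher's z: C = ½·ln((1+r)/(1−r)) = ½·ln(1.5000) = 0.2027.
n = ((z_{α/2} + z_β)/C)² + 3.
(2.326 + 1.282) / 0.2027 = 3.608 / 0.2027 = 17.800.
n = 17.800² + 3 = 316.83 + 3 = 319.8.
Round up.

n = 320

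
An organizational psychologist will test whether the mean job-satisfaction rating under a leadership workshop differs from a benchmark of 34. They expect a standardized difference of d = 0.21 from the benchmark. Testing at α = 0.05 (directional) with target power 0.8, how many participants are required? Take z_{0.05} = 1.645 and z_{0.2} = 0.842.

n = 141

For a one-sample test: n = ((z_{α} + z_β) / d)².
z_{α} + z_β = 1.645 + 0.842 = 2.487.
n = (2.487 / 0.21)² = 11.843² = 140.25.
Round up.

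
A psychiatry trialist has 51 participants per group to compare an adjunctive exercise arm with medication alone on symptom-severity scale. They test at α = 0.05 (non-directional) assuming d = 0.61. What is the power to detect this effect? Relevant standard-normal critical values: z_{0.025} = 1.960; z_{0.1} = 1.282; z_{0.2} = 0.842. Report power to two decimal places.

For two equal groups, power = Φ(d·√(n/2) − z_{α/2}).
d·√(n/2) = 0.61 × √(51/2) = 0.61 × 5.050 = 3.080.
z_β = 3.080 − 1.960 = 1.120.
Power = Φ(1.120) = 0.869.

power ≈ 0.87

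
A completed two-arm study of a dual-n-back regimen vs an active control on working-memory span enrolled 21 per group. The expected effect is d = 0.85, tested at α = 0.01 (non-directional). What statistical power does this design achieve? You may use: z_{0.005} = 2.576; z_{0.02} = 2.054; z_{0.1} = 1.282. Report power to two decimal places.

For two equal groups, power = Φ(d·√(n/2) − z_{α/2}).
d·√(n/2) = 0.85 × √(21/2) = 0.85 × 3.240 = 2.754.
z_β = 2.754 − 2.576 = 0.178.
Power = Φ(0.178) = 0.571.

power ≈ 0.57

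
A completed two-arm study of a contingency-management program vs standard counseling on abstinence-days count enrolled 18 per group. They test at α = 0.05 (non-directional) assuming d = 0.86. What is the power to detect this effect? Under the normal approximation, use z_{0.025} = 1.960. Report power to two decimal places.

For two equal groups, power = Φ(d·√(n/2) − z_{α/2}).
d·√(n/2) = 0.86 × √(18/2) = 0.86 × 3.000 = 2.580.
z_β = 2.580 − 1.960 = 0.620.
Power = Φ(0.620) = 0.732.

power ≈ 0.73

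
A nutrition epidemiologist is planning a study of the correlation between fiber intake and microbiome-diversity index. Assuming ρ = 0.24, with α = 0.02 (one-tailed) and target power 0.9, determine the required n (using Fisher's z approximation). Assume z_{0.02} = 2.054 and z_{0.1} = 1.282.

Fisher's z: C = ½·ln((1+r)/(1−r)) = ½·ln(1.6316) = 0.2448.
n = ((z_{α} + z_β)/C)² + 3.
(2.054 + 1.282) / 0.2448 = 3.336 / 0.2448 = 13.627.
n = 13.627² + 3 = 185.71 + 3 = 188.7.
Round up.

n = 189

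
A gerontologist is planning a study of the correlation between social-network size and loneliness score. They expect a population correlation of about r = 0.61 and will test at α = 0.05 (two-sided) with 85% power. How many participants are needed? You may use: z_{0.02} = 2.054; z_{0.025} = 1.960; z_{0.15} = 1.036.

n = 21

Fisher's z: C = ½·ln((1+r)/(1−r)) = ½·ln(4.1282) = 0.7089.
n = ((z_{α/2} + z_β)/C)² + 3.
(1.960 + 1.036) / 0.7089 = 2.996 / 0.7089 = 4.226.
n = 4.226² + 3 = 17.86 + 3 = 20.9.
Round up.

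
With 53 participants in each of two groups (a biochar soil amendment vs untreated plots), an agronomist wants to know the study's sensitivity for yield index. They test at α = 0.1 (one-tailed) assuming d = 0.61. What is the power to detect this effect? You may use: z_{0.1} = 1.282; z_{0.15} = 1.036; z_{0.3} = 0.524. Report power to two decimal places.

For two equal groups, power = Φ(d·√(n/2) − z_{α}).
d·√(n/2) = 0.61 × √(53/2) = 0.61 × 5.148 = 3.140.
z_β = 3.140 − 1.282 = 1.858.
Power = Φ(1.858) = 0.968.

power ≈ 0.97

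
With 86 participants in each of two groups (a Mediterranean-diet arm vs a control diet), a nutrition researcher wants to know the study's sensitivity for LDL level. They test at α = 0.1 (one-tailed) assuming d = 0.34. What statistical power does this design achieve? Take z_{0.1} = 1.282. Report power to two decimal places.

For two equal groups, power = Φ(d·√(n/2) − z_{α}).
d·√(n/2) = 0.34 × √(86/2) = 0.34 × 6.557 = 2.230.
z_β = 2.230 − 1.282 = 0.948.
Power = Φ(0.948) = 0.828.

power ≈ 0.83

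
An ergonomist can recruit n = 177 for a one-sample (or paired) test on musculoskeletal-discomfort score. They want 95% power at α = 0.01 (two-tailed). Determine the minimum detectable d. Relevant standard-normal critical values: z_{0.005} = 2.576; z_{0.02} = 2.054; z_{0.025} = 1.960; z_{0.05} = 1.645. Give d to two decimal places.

d_min ≈ 0.32

For a single sample (or paired design) of n = 177: d_min = (z_{α/2} + z_β)/√n.
z-sum = 2.576 + 1.645 = 4.221.
d_min = 4.221 / √177 = 4.221 / 13.304 = 0.317.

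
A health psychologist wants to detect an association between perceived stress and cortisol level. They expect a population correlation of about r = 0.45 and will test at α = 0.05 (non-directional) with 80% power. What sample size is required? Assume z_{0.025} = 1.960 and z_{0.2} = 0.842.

Fisher's z: C = ½·ln((1+r)/(1−r)) = ½·ln(2.6364) = 0.4847.
n = ((z_{α/2} + z_β)/C)² + 3.
(1.960 + 0.842) / 0.4847 = 2.802 / 0.4847 = 5.781.
n = 5.781² + 3 = 33.42 + 3 = 36.4.
Round up.

n = 37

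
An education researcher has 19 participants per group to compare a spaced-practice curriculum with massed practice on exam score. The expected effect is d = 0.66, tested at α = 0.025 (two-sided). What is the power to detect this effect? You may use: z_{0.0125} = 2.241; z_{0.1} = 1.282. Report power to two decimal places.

power ≈ 0.42

For two equal groups, power = Φ(d·√(n/2) − z_{α/2}).
d·√(n/2) = 0.66 × √(19/2) = 0.66 × 3.082 = 2.034.
z_β = 2.034 − 2.241 = -0.207.
Power = Φ(-0.207) = 0.418.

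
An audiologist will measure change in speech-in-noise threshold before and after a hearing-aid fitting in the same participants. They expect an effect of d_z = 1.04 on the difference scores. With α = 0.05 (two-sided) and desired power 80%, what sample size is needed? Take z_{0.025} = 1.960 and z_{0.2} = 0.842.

For a paired (one-sample on differences) test: n = ((z_{α/2} + z_β) / d)².
z_{α/2} + z_β = 1.960 + 0.842 = 2.802.
n = (2.802 / 1.04)² = 2.694² = 7.26.
Round up.

n = 8 pairs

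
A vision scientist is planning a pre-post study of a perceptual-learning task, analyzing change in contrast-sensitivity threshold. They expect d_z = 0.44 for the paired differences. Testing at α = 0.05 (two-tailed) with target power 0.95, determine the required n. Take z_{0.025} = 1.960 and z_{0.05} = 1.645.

n = 68 pairs

For a paired (one-sample on differences) test: n = ((z_{α/2} + z_β) / d)².
z_{α/2} + z_β = 1.960 + 1.645 = 3.605.
n = (3.605 / 0.44)² = 8.193² = 67.13.
Round up.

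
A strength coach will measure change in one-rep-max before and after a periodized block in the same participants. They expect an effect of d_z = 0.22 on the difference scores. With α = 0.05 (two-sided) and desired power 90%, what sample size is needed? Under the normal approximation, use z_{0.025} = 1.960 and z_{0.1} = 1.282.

For a paired (one-sample on differences) test: n = ((z_{α/2} + z_β) / d)².
z_{α/2} + z_β = 1.960 + 1.282 = 3.242.
n = (3.242 / 0.22)² = 14.736² = 217.16.
Round up.

n = 218 pairs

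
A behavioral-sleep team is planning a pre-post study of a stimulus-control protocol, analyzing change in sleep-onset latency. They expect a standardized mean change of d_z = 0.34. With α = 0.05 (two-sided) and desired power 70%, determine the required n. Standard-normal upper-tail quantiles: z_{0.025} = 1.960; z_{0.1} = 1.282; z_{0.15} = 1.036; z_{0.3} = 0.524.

n = 54 pairs

For a paired (one-sample on differences) test: n = ((z_{α/2} + z_β) / d)².
z_{α/2} + z_β = 1.960 + 0.524 = 2.484.
n = (2.484 / 0.34)² = 7.306² = 53.38.
Round up.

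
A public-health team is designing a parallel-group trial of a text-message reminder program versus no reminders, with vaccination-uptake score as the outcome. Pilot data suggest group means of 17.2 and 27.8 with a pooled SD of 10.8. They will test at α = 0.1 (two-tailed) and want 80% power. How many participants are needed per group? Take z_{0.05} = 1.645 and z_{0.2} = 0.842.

Cohen's d = |M₁ − M₂| / SD_pooled = |17.2 − 27.8| / 10.8 = 10.6 / 10.8 = 0.981.
For two independent groups with equal n: n = 2·((z_{α/2} + z_β) / d)².
z_{α/2} + z_β = 1.645 + 0.842 = 2.487.
n = 2 × (2.487 / 0.981)² = 2 × 2.535² = 2 × 6.43 = 12.9.
Round up to the next whole participant.

n = 13 per group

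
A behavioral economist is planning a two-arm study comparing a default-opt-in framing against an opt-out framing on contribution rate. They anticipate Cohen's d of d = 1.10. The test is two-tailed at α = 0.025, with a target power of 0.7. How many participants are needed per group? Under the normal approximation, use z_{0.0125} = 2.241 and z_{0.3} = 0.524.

For two independent groups with equal n: n = 2·((z_{α/2} + z_β) / d)².
z_{α/2} + z_β = 2.241 + 0.524 = 2.765.
n = 2 × (2.765 / 1.10)² = 2 × 2.514² = 2 × 6.32 = 12.6.
Round up to the next whole participant.

n = 13 per group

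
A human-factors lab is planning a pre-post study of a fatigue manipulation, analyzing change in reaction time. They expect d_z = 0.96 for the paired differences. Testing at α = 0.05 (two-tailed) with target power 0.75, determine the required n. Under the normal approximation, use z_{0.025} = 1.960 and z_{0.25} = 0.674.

For a paired (one-sample on differences) test: n = ((z_{α/2} + z_β) / d)².
z_{α/2} + z_β = 1.960 + 0.674 = 2.634.
n = (2.634 / 0.96)² = 2.744² = 7.53.
Round up.

n = 8 pairs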